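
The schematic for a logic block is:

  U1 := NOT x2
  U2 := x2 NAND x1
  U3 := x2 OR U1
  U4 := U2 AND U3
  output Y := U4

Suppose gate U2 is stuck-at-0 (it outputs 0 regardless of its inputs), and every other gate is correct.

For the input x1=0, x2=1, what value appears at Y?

Propagate with U2 forced: U1=0, U2=0 [stuck-at-0], U3=1, U4=0.
So Y = 0. (Without the fault it would be 1.)

0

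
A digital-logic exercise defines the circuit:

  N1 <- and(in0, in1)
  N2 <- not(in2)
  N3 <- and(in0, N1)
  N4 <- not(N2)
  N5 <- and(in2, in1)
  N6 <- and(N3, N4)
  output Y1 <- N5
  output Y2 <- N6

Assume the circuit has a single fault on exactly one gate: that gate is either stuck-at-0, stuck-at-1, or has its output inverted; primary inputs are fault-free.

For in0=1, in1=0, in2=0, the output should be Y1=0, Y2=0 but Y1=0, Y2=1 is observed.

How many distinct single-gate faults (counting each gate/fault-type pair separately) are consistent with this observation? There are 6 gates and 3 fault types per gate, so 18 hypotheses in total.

Fault-free: N1=0, N2=1, N3=0, N4=0, N5=0, N6=0 → Y1=0, Y2=0. Observed Y1=0, Y2=1.
  N1: none of the 3 fault types match ✗
  N2: none of the 3 fault types match ✗
  N3: none of the 3 fault types match ✗
  N4: none of the 3 fault types match ✗
  N5: none of the 3 fault types match ✗
  N6: stuck-at-1, inverted output ✓; others ✗
Consistent faults: {N6 stuck-at-1, N6 inverted output} — 2 in all.

2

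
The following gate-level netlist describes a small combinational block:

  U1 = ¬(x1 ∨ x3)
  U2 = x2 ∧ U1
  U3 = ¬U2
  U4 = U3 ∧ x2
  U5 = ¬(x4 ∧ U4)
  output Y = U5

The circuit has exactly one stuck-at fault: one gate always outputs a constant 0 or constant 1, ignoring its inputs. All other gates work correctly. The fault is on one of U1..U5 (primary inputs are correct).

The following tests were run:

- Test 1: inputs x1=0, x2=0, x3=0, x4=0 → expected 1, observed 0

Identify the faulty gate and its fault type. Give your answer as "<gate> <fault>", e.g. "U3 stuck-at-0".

Fault-free values for test 1 (x1=0, x2=0, x3=0, x4=0): U1=1, U2=0, U3=1, U4=0, U5=1, giving Y=1. Observed 0.
Test 1: faults giving observed 0 are {U5 stuck-at-0}.
Only U5 stuck-at-0 is consistent with every test.

U5 stuck-at-0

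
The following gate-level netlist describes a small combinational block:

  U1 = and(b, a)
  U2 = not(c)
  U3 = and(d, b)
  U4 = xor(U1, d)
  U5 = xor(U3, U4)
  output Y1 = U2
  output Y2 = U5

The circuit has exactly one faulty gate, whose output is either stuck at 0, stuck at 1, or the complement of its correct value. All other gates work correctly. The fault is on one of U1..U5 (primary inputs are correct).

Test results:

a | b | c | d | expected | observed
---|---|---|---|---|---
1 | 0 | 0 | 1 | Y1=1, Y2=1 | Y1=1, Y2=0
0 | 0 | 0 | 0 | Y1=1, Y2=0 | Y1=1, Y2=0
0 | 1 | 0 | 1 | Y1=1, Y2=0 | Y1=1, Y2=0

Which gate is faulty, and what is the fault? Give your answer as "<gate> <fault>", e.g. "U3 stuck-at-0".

U5 stuck-at-0

Fault-free values for test 1 (a=1, b=0, c=0, d=1): U1=0, U2=1, U3=0, U4=1, U5=1, giving Y1=1, Y2=1. Observed Y1=1, Y2=0.
Test 1: faults giving observed Y1=1, Y2=0 are {U1 stuck-at-1, U1 inverted output, U3 stuck-at-1, U3 inverted output, U4 stuck-at-0, U4 inverted output, U5 stuck-at-0, U5 inverted output}.
Test 2 (a=0, b=0, c=0, d=0): fault-free U1=0, U2=1, U3=0, U4=0, U5=0 → Y1=1, Y2=0; observed Y1=1, Y2=0. Eliminates U1 stuck-at-1, U1 inverted output, U3 stuck-at-1, U3 inverted output, U4 inverted output, U5 inverted output.
Test 3 (a=0, b=1, c=0, d=1): fault-free U1=0, U2=1, U3=1, U4=1, U5=0 → Y1=1, Y2=0; observed Y1=1, Y2=0. Eliminates U4 stuck-at-0.
Only U5 stuck-at-0 is consistent with every test.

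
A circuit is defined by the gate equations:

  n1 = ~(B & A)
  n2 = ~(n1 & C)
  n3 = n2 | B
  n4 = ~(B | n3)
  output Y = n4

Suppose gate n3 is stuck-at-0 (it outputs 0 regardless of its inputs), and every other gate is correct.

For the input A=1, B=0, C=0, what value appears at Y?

1

Propagate with n3 forced: n1=1, n2=1, n3=0 [stuck-at-0], n4=1.
So Y = 1. (Without the fault it would be 0.)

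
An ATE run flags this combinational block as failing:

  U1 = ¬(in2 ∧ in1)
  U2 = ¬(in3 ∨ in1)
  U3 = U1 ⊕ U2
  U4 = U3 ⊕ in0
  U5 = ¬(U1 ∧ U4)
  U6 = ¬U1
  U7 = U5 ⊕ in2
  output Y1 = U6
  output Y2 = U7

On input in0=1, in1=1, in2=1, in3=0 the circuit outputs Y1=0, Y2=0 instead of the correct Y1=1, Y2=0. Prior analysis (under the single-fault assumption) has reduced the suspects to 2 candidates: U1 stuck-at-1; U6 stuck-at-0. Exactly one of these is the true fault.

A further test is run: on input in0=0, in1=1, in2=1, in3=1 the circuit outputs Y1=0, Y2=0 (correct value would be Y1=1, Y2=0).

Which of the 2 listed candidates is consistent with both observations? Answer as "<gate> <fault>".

Evaluate each candidate on input in0=0, in1=1, in2=1, in3=1:
  U1 stuck-at-1: U1=1 [stuck-at-1], U2=0, U3=1, U4=1, U5=0, U6=0, U7=1 → Y1=0, Y2=1 — eliminated
  U6 stuck-at-0: U1=0, U2=0, U3=0, U4=0, U5=1, U6=0 [stuck-at-0], U7=0 → Y1=0, Y2=0 — matches
Only U6 stuck-at-0 reproduces the observed Y1=0, Y2=0.

U6 stuck-at-0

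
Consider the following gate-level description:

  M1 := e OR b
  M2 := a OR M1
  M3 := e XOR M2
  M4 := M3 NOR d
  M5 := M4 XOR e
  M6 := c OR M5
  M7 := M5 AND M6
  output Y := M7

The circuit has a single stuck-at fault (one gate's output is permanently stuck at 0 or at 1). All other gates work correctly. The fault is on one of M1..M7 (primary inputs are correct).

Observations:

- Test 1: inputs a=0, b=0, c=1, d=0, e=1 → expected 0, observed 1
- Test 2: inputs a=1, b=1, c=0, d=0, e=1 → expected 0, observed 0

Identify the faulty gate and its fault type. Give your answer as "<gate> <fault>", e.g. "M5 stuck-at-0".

Fault-free values for test 1 (a=0, b=0, c=1, d=0, e=1): M1=1, M2=1, M3=0, M4=1, M5=0, M6=1, M7=0, giving Y=0. Observed 1.
Test 1: faults giving observed 1 are {M1 stuck-at-0, M2 stuck-at-0, M3 stuck-at-1, M4 stuck-at-0, M5 stuck-at-1, M7 stuck-at-1}.
Test 2 (a=1, b=1, c=0, d=0, e=1): fault-free M1=1, M2=1, M3=0, M4=1, M5=0, M6=0, M7=0 → 0; observed 0. Eliminates M2 stuck-at-0, M3 stuck-at-1, M4 stuck-at-0, M5 stuck-at-1, M7 stuck-at-1.
Only M1 stuck-at-0 is consistent with every test.

M1 stuck-at-0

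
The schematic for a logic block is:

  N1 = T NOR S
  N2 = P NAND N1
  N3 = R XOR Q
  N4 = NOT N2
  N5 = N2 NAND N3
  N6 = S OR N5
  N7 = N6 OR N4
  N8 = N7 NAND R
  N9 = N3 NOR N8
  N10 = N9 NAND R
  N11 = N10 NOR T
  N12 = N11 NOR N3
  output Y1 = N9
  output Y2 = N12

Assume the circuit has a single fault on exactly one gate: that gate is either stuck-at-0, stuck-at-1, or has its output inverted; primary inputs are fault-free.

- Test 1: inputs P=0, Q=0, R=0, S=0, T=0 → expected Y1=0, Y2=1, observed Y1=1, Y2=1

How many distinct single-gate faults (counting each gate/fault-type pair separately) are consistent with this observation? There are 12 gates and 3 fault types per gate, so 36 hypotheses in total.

4

Fault-free: N1=1, N2=1, N3=0, N4=0, N5=1, N6=1, N7=1, N8=1, N9=0, N10=1, N11=0, N12=1 → Y1=0, Y2=1. Observed Y1=1, Y2=1.
  N1: none of the 3 fault types match ✗
  N2: none of the 3 fault types match ✗
  N3: none of the 3 fault types match ✗
  N4: none of the 3 fault types match ✗
  N5: none of the 3 fault types match ✗
  N6: none of the 3 fault types match ✗
  N7: none of the 3 fault types match ✗
  N8: stuck-at-0, inverted output ✓; others ✗
  N9: stuck-at-1, inverted output ✓; others ✗
  N10: none of the 3 fault types match ✗
  N11: none of the 3 fault types match ✗
  N12: none of the 3 fault types match ✗
Consistent faults: {N8 stuck-at-0, N8 inverted output, N9 stuck-at-1, N9 inverted output} — 4 in all.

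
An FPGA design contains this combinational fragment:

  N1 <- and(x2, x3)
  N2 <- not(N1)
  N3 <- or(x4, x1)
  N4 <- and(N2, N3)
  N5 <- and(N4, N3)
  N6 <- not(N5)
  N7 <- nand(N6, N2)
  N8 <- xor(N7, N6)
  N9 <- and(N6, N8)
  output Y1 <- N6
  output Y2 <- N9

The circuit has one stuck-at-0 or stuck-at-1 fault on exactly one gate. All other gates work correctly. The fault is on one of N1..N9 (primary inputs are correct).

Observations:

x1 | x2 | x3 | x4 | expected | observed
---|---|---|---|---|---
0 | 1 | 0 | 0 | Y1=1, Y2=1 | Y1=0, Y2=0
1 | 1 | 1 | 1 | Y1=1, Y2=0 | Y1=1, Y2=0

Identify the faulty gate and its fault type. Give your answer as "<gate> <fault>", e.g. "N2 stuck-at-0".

Fault-free values for test 1 (x1=0, x2=1, x3=0, x4=0): N1=0, N2=1, N3=0, N4=0, N5=0, N6=1, N7=0, N8=1, N9=1, giving Y1=1, Y2=1. Observed Y1=0, Y2=0.
Test 1: faults giving observed Y1=0, Y2=0 are {N3 stuck-at-1, N5 stuck-at-1, N6 stuck-at-0}.
Test 2 (x1=1, x2=1, x3=1, x4=1): fault-free N1=1, N2=0, N3=1, N4=0, N5=0, N6=1, N7=1, N8=0, N9=0 → Y1=1, Y2=0; observed Y1=1, Y2=0. Eliminates N5 stuck-at-1, N6 stuck-at-0.
Only N3 stuck-at-1 is consistent with every test.

N3 stuck-at-1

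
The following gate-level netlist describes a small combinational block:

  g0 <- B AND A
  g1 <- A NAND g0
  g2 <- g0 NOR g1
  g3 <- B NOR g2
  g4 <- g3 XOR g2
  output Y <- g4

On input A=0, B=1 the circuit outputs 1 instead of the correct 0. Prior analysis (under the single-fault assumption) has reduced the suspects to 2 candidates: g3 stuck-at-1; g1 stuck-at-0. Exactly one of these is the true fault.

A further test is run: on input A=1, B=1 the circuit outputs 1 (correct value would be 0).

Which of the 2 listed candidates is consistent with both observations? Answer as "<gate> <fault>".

Evaluate each candidate on input A=1, B=1:
  g3 stuck-at-1: g0=1, g1=0, g2=0, g3=1 [stuck-at-1], g4=1 → 1 — matches
  g1 stuck-at-0: g0=1, g1=0 [stuck-at-0], g2=0, g3=0, g4=0 → 0 — eliminated
Only g3 stuck-at-1 reproduces the observed 1.

g3 stuck-at-1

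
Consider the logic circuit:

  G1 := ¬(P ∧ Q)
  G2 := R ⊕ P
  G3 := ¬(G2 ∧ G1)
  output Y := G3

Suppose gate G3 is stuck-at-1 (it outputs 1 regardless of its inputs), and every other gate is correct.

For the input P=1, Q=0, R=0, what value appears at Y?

Propagate with G3 forced: G1=1, G2=1, G3=1 [stuck-at-1].
So Y = 1. (Without the fault it would be 0.)

1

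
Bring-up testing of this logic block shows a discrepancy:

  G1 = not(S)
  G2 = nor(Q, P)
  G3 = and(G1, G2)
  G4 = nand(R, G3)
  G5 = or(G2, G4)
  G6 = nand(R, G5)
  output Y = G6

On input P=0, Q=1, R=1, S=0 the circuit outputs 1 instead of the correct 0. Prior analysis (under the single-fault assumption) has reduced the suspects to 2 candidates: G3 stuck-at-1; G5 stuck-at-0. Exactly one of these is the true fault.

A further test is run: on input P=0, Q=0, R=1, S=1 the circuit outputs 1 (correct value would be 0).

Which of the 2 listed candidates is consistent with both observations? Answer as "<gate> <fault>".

G5 stuck-at-0

Evaluate each candidate on input P=0, Q=0, R=1, S=1:
  G3 stuck-at-1: G1=0, G2=1, G3=1 [stuck-at-1], G4=0, G5=1, G6=0 → 0 — eliminated
  G5 stuck-at-0: G1=0, G2=1, G3=0, G4=1, G5=0 [stuck-at-0], G6=1 → 1 — matches
Only G5 stuck-at-0 reproduces the observed 1.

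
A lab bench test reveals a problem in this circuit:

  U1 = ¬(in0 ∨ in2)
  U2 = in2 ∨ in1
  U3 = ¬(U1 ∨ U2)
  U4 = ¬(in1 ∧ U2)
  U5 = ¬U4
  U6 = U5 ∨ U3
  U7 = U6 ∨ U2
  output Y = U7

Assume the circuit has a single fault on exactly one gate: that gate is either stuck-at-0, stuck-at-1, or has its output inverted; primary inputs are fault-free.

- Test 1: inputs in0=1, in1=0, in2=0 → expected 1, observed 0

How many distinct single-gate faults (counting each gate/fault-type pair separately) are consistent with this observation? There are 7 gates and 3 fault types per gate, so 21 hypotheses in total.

Fault-free: U1=0, U2=0, U3=1, U4=1, U5=0, U6=1, U7=1 → 1. Observed 0.
  U1: stuck-at-1, inverted output ✓; others ✗
  U2: none of the 3 fault types match ✗
  U3: stuck-at-0, inverted output ✓; others ✗
  U4: none of the 3 fault types match ✗
  U5: none of the 3 fault types match ✗
  U6: stuck-at-0, inverted output ✓; others ✗
  U7: stuck-at-0, inverted output ✓; others ✗
Consistent faults: {U1 stuck-at-1, U1 inverted output, U3 stuck-at-0, U3 inverted output, U6 stuck-at-0, U6 inverted output, U7 stuck-at-0, U7 inverted output} — 8 in all.

8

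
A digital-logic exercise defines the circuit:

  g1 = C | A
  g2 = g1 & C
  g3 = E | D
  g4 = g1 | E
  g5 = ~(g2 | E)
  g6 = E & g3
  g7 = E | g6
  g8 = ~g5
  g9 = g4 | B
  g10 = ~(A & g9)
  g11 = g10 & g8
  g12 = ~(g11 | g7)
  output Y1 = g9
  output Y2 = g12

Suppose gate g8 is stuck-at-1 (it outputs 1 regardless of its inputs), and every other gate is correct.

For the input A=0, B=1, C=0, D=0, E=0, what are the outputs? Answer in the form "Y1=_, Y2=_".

Y1=1, Y2=0

Propagate with g8 forced: g1=0, g2=0, g3=0, g4=0, g5=1, g6=0, g7=0, g8=1 [stuck-at-1], g9=1, g10=1, g11=1, g12=0.
So the outputs are Y1=1, Y2=0. (Without the fault they would be Y1=1, Y2=1.)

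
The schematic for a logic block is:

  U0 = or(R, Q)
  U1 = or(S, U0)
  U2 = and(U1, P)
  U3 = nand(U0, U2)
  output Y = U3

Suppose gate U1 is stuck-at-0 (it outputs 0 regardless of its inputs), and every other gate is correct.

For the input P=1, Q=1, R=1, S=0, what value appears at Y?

Propagate with U1 forced: U0=1, U1=0 [stuck-at-0], U2=0, U3=1.
So Y = 1. (Without the fault it would be 0.)

1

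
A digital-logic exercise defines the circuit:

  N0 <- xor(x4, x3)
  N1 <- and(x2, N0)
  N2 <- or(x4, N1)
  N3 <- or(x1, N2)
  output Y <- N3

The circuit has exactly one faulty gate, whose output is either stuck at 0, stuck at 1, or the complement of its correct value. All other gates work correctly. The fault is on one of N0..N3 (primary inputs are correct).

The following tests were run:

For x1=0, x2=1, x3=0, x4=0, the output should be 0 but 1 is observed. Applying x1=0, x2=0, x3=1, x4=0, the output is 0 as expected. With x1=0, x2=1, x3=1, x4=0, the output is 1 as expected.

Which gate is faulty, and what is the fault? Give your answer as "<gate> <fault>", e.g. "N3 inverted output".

N0 stuck-at-1

Fault-free values for test 1 (x1=0, x2=1, x3=0, x4=0): N0=0, N1=0, N2=0, N3=0, giving Y=0. Observed 1.
Test 1: faults giving observed 1 are {N0 stuck-at-1, N0 inverted output, N1 stuck-at-1, N1 inverted output, N2 stuck-at-1, N2 inverted output, N3 stuck-at-1, N3 inverted output}.
Test 2 (x1=0, x2=0, x3=1, x4=0): fault-free N0=1, N1=0, N2=0, N3=0 → 0; observed 0. Eliminates N1 stuck-at-1, N1 inverted output, N2 stuck-at-1, N2 inverted output, N3 stuck-at-1, N3 inverted output.
Test 3 (x1=0, x2=1, x3=1, x4=0): fault-free N0=1, N1=1, N2=1, N3=1 → 1; observed 1. Eliminates N0 inverted output.
Only N0 stuck-at-1 is consistent with every test.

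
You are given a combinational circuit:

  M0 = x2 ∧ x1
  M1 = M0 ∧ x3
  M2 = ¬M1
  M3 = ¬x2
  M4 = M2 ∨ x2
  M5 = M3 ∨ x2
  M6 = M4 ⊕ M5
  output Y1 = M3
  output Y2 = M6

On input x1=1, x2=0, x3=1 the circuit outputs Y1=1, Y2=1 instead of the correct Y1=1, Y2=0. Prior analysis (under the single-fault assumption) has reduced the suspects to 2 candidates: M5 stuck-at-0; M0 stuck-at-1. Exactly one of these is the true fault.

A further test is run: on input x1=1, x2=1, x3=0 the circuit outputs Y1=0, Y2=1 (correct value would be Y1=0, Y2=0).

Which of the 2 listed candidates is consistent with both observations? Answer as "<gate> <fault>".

M5 stuck-at-0

Evaluate each candidate on input x1=1, x2=1, x3=0:
  M5 stuck-at-0: M0=1, M1=0, M2=1, M3=0, M4=1, M5=0 [stuck-at-0], M6=1 → Y1=0, Y2=1 — matches
  M0 stuck-at-1: M0=1 [stuck-at-1], M1=0, M2=1, M3=0, M4=1, M5=1, M6=0 → Y1=0, Y2=0 — eliminated
Only M5 stuck-at-0 reproduces the observed Y1=0, Y2=1.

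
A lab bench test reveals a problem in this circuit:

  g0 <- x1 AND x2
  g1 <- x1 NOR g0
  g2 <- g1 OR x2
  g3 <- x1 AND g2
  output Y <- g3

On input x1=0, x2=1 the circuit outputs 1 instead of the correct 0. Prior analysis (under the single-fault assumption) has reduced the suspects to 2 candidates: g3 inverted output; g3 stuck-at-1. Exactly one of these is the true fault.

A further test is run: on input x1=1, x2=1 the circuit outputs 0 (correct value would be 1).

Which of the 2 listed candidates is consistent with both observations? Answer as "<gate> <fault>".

g3 inverted output

Evaluate each candidate on input x1=1, x2=1:
  g3 inverted output: g0=1, g1=0, g2=1, g3=0 [inverted output] → 0 — matches
  g3 stuck-at-1: g0=1, g1=0, g2=1, g3=1 [stuck-at-1] → 1 — eliminated
Only g3 inverted output reproduces the observed 0.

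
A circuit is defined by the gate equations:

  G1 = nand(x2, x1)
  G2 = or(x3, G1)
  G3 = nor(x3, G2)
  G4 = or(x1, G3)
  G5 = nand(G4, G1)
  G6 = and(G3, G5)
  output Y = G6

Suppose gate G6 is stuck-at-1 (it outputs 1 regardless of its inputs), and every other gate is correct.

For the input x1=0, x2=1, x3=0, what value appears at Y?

Propagate with G6 forced: G1=1, G2=1, G3=0, G4=0, G5=1, G6=1 [stuck-at-1].
So Y = 1. (Without the fault it would be 0.)

1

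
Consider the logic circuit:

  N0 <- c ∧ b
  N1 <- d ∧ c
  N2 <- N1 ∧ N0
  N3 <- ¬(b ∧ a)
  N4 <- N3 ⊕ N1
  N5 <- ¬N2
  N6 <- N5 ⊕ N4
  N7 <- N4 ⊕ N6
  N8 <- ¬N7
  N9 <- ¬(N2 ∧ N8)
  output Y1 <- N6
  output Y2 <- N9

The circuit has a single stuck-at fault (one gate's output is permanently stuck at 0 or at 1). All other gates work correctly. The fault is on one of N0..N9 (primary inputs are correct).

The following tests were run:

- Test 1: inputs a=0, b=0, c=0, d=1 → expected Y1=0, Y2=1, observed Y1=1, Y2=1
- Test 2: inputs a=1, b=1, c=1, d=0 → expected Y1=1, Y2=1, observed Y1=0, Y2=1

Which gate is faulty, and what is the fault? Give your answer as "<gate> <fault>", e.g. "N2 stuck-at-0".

N5 stuck-at-0

Fault-free values for test 1 (a=0, b=0, c=0, d=1): N0=0, N1=0, N2=0, N3=1, N4=1, N5=1, N6=0, N7=1, N8=0, N9=1, giving Y1=0, Y2=1. Observed Y1=1, Y2=1.
Test 1: faults giving observed Y1=1, Y2=1 are {N1 stuck-at-1, N3 stuck-at-0, N4 stuck-at-0, N5 stuck-at-0, N6 stuck-at-1}.
Test 2 (a=1, b=1, c=1, d=0): fault-free N0=1, N1=0, N2=0, N3=0, N4=0, N5=1, N6=1, N7=1, N8=0, N9=1 → Y1=1, Y2=1; observed Y1=0, Y2=1. Eliminates N1 stuck-at-1, N3 stuck-at-0, N4 stuck-at-0, N6 stuck-at-1.
Only N5 stuck-at-0 is consistent with every test.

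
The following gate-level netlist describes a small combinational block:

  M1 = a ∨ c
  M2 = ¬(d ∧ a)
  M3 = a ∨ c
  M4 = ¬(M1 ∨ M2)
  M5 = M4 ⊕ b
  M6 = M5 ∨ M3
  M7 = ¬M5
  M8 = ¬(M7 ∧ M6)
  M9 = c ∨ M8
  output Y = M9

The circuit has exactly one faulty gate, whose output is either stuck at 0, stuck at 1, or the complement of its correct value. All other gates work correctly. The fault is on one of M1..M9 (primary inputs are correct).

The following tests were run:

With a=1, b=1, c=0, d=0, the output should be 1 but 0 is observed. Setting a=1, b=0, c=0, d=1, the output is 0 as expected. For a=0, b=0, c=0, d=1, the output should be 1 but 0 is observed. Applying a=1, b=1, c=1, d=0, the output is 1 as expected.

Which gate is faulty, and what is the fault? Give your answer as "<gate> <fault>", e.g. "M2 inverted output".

M8 stuck-at-0

Fault-free values for test 1 (a=1, b=1, c=0, d=0): M1=1, M2=1, M3=1, M4=0, M5=1, M6=1, M7=0, M8=1, M9=1, giving Y=1. Observed 0.
Test 1: faults giving observed 0 are {M4 stuck-at-1, M4 inverted output, M5 stuck-at-0, M5 inverted output, M7 stuck-at-1, M7 inverted output, M8 stuck-at-0, M8 inverted output, M9 stuck-at-0, M9 inverted output}.
Test 2 (a=1, b=0, c=0, d=1): fault-free M1=1, M2=0, M3=1, M4=0, M5=0, M6=1, M7=1, M8=0, M9=0 → 0; observed 0. Eliminates M4 stuck-at-1, M4 inverted output, M5 inverted output, M7 inverted output, M8 inverted output, M9 inverted output.
Test 3 (a=0, b=0, c=0, d=1): fault-free M1=0, M2=1, M3=0, M4=0, M5=0, M6=0, M7=1, M8=1, M9=1 → 1; observed 0. Eliminates M5 stuck-at-0, M7 stuck-at-1.
Test 4 (a=1, b=1, c=1, d=0): fault-free M1=1, M2=1, M3=1, M4=0, M5=1, M6=1, M7=0, M8=1, M9=1 → 1; observed 1. Eliminates M9 stuck-at-0.
Only M8 stuck-at-0 is consistent with every test.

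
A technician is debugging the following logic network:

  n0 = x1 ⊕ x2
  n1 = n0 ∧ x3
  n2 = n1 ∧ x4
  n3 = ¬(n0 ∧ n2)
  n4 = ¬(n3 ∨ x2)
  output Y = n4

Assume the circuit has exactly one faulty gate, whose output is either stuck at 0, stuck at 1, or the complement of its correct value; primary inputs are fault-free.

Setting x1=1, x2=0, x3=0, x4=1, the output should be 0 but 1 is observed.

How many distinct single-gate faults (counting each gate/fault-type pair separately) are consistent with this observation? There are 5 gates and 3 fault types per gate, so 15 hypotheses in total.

8

Fault-free: n0=1, n1=0, n2=0, n3=1, n4=0 → 0. Observed 1.
  n0: none of the 3 fault types match ✗
  n1: stuck-at-1, inverted output ✓; others ✗
  n2: stuck-at-1, inverted output ✓; others ✗
  n3: stuck-at-0, inverted output ✓; others ✗
  n4: stuck-at-1, inverted output ✓; others ✗
Consistent faults: {n1 stuck-at-1, n1 inverted output, n2 stuck-at-1, n2 inverted output, n3 stuck-at-0, n3 inverted output, n4 stuck-at-1, n4 inverted output} — 8 in all.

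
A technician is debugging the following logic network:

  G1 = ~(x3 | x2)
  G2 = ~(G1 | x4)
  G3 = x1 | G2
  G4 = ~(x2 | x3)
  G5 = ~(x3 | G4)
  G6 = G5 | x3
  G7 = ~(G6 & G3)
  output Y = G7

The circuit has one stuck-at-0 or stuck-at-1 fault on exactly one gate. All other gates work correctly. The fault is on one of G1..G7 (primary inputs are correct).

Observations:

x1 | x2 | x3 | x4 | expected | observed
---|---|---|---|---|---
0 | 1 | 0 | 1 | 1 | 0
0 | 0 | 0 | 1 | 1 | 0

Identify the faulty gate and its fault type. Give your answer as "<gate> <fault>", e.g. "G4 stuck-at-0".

Fault-free values for test 1 (x1=0, x2=1, x3=0, x4=1): G1=0, G2=0, G3=0, G4=0, G5=1, G6=1, G7=1, giving Y=1. Observed 0.
Test 1: faults giving observed 0 are {G2 stuck-at-1, G3 stuck-at-1, G7 stuck-at-0}.
Test 2 (x1=0, x2=0, x3=0, x4=1): fault-free G1=1, G2=0, G3=0, G4=1, G5=0, G6=0, G7=1 → 1; observed 0. Eliminates G2 stuck-at-1, G3 stuck-at-1.
Only G7 stuck-at-0 is consistent with every test.

G7 stuck-at-0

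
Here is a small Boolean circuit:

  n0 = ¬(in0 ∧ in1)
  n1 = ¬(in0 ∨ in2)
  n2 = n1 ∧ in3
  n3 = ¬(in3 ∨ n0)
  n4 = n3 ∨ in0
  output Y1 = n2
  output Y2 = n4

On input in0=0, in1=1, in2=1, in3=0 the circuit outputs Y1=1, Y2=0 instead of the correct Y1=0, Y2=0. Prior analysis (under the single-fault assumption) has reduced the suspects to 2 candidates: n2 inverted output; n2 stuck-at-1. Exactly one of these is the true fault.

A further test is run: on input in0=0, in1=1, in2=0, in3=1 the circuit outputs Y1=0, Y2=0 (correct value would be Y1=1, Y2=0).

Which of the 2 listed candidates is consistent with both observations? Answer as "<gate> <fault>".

Evaluate each candidate on input in0=0, in1=1, in2=0, in3=1:
  n2 inverted output: n0=1, n1=1, n2=0 [inverted output], n3=0, n4=0 → Y1=0, Y2=0 — matches
  n2 stuck-at-1: n0=1, n1=1, n2=1 [stuck-at-1], n3=0, n4=0 → Y1=1, Y2=0 — eliminated
Only n2 inverted output reproduces the observed Y1=0, Y2=0.

n2 inverted output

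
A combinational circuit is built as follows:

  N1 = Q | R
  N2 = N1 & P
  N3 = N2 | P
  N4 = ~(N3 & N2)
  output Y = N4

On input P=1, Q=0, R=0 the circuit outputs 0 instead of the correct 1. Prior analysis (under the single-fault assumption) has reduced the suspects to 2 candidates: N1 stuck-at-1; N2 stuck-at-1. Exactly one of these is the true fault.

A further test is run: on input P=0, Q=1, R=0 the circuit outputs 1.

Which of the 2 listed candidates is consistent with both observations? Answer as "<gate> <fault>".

N1 stuck-at-1

Evaluate each candidate on input P=0, Q=1, R=0:
  N1 stuck-at-1: N1=1 [stuck-at-1], N2=0, N3=0, N4=1 → 1 — matches
  N2 stuck-at-1: N1=1, N2=1 [stuck-at-1], N3=1, N4=0 → 0 — eliminated
Only N1 stuck-at-1 reproduces the observed 1.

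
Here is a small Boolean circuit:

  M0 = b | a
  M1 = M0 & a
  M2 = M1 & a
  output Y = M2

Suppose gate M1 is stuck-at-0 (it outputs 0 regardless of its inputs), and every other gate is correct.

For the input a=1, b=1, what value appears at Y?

0

Propagate with M1 forced: M0=1, M1=0 [stuck-at-0], M2=0.
So Y = 0. (Without the fault it would be 1.)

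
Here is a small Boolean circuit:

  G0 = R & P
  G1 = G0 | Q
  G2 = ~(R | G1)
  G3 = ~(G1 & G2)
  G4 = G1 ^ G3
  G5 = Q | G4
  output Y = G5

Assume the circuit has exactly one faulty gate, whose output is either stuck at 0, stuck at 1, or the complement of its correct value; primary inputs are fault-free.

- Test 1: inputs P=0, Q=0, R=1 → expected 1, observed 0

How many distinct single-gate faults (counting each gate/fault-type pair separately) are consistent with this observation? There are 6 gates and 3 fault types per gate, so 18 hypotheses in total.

Fault-free: G0=0, G1=0, G2=0, G3=1, G4=1, G5=1 → 1. Observed 0.
  G0: stuck-at-1, inverted output ✓; others ✗
  G1: stuck-at-1, inverted output ✓; others ✗
  G2: none of the 3 fault types match ✗
  G3: stuck-at-0, inverted output ✓; others ✗
  G4: stuck-at-0, inverted output ✓; others ✗
  G5: stuck-at-0, inverted output ✓; others ✗
Consistent faults: {G0 stuck-at-1, G0 inverted output, G1 stuck-at-1, G1 inverted output, G3 stuck-at-0, G3 inverted output, G4 stuck-at-0, G4 inverted output, G5 stuck-at-0, G5 inverted output} — 10 in all.

10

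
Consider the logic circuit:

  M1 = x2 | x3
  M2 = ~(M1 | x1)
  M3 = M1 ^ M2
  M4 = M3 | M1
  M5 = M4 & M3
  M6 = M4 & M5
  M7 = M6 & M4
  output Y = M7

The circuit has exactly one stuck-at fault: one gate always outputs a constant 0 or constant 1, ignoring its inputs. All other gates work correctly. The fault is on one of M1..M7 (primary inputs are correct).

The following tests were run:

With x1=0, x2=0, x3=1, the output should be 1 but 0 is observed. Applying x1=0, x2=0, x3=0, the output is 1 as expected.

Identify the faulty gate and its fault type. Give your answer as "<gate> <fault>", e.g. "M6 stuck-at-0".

M2 stuck-at-1

Fault-free values for test 1 (x1=0, x2=0, x3=1): M1=1, M2=0, M3=1, M4=1, M5=1, M6=1, M7=1, giving Y=1. Observed 0.
Test 1: faults giving observed 0 are {M2 stuck-at-1, M3 stuck-at-0, M4 stuck-at-0, M5 stuck-at-0, M6 stuck-at-0, M7 stuck-at-0}.
Test 2 (x1=0, x2=0, x3=0): fault-free M1=0, M2=1, M3=1, M4=1, M5=1, M6=1, M7=1 → 1; observed 1. Eliminates M3 stuck-at-0, M4 stuck-at-0, M5 stuck-at-0, M6 stuck-at-0, M7 stuck-at-0.
Only M2 stuck-at-1 is consistent with every test.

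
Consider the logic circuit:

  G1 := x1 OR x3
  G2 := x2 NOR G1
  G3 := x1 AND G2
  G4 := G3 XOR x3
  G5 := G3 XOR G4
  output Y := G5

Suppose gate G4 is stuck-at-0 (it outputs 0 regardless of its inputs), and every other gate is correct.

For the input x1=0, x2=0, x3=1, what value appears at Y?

Propagate with G4 forced: G1=1, G2=0, G3=0, G4=0 [stuck-at-0], G5=0.
So Y = 0. (Without the fault it would be 1.)

0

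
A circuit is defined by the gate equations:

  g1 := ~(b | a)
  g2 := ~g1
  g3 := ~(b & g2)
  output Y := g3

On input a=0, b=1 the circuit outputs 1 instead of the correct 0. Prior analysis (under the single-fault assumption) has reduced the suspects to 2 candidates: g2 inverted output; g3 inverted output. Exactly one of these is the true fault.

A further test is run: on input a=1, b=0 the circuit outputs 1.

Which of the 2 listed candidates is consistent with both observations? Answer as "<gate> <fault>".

g2 inverted output

Evaluate each candidate on input a=1, b=0:
  g2 inverted output: g1=0, g2=0 [inverted output], g3=1 → 1 — matches
  g3 inverted output: g1=0, g2=1, g3=0 [inverted output] → 0 — eliminated
Only g2 inverted output reproduces the observed 1.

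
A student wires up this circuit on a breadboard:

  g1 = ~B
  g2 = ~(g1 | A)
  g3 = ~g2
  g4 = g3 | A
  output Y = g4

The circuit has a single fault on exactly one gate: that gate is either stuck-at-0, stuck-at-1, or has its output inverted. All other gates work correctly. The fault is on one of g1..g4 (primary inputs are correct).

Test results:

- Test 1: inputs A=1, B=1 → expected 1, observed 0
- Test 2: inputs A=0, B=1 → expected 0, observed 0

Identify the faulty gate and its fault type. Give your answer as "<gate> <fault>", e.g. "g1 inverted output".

g4 stuck-at-0

Fault-free values for test 1 (A=1, B=1): g1=0, g2=0, g3=1, g4=1, giving Y=1. Observed 0.
Test 1: faults giving observed 0 are {g4 stuck-at-0, g4 inverted output}.
Test 2 (A=0, B=1): fault-free g1=0, g2=1, g3=0, g4=0 → 0; observed 0. Eliminates g4 inverted output.
Only g4 stuck-at-0 is consistent with every test.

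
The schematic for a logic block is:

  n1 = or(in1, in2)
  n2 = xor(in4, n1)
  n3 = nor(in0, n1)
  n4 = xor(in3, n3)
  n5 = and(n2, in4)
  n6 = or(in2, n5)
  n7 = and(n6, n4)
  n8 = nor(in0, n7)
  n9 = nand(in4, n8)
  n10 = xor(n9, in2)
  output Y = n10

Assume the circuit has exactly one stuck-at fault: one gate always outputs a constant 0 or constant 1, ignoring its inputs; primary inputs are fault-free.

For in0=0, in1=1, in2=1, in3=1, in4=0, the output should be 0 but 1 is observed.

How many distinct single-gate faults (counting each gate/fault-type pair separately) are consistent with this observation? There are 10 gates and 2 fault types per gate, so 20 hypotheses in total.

2

Fault-free: n1=1, n2=1, n3=0, n4=1, n5=0, n6=1, n7=1, n8=0, n9=1, n10=0 → 0. Observed 1.
  n1: none of the 2 fault types match ✗
  n2: none of the 2 fault types match ✗
  n3: none of the 2 fault types match ✗
  n4: none of the 2 fault types match ✗
  n5: none of the 2 fault types match ✗
  n6: none of the 2 fault types match ✗
  n7: none of the 2 fault types match ✗
  n8: none of the 2 fault types match ✗
  n9: stuck-at-0 ✓; others ✗
  n10: stuck-at-1 ✓; others ✗
Consistent faults: {n9 stuck-at-0, n10 stuck-at-1} — 2 in all.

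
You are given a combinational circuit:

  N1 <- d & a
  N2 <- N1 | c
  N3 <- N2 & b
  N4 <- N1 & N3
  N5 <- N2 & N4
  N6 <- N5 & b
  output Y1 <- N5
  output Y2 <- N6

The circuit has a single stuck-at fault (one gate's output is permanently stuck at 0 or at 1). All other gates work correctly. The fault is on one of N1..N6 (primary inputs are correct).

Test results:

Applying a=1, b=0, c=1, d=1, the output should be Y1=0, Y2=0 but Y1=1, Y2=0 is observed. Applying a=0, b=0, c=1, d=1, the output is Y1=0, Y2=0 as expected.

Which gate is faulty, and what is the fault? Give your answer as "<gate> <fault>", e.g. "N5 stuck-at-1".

N3 stuck-at-1

Fault-free values for test 1 (a=1, b=0, c=1, d=1): N1=1, N2=1, N3=0, N4=0, N5=0, N6=0, giving Y1=0, Y2=0. Observed Y1=1, Y2=0.
Test 1: faults giving observed Y1=1, Y2=0 are {N3 stuck-at-1, N4 stuck-at-1, N5 stuck-at-1}.
Test 2 (a=0, b=0, c=1, d=1): fault-free N1=0, N2=1, N3=0, N4=0, N5=0, N6=0 → Y1=0, Y2=0; observed Y1=0, Y2=0. Eliminates N4 stuck-at-1, N5 stuck-at-1.
Only N3 stuck-at-1 is consistent with every test.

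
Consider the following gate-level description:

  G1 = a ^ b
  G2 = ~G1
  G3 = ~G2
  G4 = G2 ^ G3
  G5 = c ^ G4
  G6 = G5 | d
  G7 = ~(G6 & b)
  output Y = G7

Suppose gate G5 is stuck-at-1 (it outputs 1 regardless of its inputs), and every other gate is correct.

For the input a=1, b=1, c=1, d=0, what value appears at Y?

0

Propagate with G5 forced: G1=0, G2=1, G3=0, G4=1, G5=1 [stuck-at-1], G6=1, G7=0.
So Y = 0. (Without the fault it would be 1.)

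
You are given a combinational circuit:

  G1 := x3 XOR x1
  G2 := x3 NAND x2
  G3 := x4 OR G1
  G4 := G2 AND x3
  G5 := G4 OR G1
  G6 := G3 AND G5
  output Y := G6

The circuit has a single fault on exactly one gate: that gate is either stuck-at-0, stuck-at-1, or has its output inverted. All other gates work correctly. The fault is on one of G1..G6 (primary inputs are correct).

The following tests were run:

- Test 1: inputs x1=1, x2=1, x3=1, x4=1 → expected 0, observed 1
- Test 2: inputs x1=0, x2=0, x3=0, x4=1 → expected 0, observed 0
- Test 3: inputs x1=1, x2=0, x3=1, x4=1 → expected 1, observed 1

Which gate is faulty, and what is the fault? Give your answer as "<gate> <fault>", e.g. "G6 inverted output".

Fault-free values for test 1 (x1=1, x2=1, x3=1, x4=1): G1=0, G2=0, G3=1, G4=0, G5=0, G6=0, giving Y=0. Observed 1.
Test 1: faults giving observed 1 are {G1 stuck-at-1, G1 inverted output, G2 stuck-at-1, G2 inverted output, G4 stuck-at-1, G4 inverted output, G5 stuck-at-1, G5 inverted output, G6 stuck-at-1, G6 inverted output}.
Test 2 (x1=0, x2=0, x3=0, x4=1): fault-free G1=0, G2=1, G3=1, G4=0, G5=0, G6=0 → 0; observed 0. Eliminates G1 stuck-at-1, G1 inverted output, G4 stuck-at-1, G4 inverted output, G5 stuck-at-1, G5 inverted output, G6 stuck-at-1, G6 inverted output.
Test 3 (x1=1, x2=0, x3=1, x4=1): fault-free G1=0, G2=1, G3=1, G4=1, G5=1, G6=1 → 1; observed 1. Eliminates G2 inverted output.
Only G2 stuck-at-1 is consistent with every test.

G2 stuck-at-1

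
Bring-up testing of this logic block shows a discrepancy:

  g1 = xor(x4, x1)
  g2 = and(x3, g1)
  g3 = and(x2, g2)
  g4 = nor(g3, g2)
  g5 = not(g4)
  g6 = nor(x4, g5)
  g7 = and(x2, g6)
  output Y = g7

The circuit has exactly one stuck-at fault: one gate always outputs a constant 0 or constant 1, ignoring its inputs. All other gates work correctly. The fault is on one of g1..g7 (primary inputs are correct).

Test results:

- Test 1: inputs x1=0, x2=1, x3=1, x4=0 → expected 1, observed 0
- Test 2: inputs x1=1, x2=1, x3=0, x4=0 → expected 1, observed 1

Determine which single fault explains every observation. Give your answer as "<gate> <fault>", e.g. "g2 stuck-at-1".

g1 stuck-at-1

Fault-free values for test 1 (x1=0, x2=1, x3=1, x4=0): g1=0, g2=0, g3=0, g4=1, g5=0, g6=1, g7=1, giving Y=1. Observed 0.
Test 1: faults giving observed 0 are {g1 stuck-at-1, g2 stuck-at-1, g3 stuck-at-1, g4 stuck-at-0, g5 stuck-at-1, g6 stuck-at-0, g7 stuck-at-0}.
Test 2 (x1=1, x2=1, x3=0, x4=0): fault-free g1=1, g2=0, g3=0, g4=1, g5=0, g6=1, g7=1 → 1; observed 1. Eliminates g2 stuck-at-1, g3 stuck-at-1, g4 stuck-at-0, g5 stuck-at-1, g6 stuck-at-0, g7 stuck-at-0.
Only g1 stuck-at-1 is consistent with every test.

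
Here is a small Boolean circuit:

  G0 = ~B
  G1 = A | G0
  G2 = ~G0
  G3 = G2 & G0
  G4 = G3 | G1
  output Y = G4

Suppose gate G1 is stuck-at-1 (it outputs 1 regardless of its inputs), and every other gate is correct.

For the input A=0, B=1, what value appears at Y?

1

Propagate with G1 forced: G0=0, G1=1 [stuck-at-1], G2=1, G3=0, G4=1.
So Y = 1. (Without the fault it would be 0.)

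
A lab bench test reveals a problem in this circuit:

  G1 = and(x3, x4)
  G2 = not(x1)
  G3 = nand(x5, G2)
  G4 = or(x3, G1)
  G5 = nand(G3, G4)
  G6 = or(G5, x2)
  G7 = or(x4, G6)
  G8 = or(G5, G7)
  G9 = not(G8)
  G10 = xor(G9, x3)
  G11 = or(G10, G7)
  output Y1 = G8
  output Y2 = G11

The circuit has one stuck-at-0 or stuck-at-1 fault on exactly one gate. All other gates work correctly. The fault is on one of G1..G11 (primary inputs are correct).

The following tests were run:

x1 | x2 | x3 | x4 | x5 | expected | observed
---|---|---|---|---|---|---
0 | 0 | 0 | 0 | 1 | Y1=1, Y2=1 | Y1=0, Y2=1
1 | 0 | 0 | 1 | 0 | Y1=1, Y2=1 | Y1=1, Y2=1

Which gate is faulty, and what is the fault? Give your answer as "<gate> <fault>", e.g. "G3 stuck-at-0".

Fault-free values for test 1 (x1=0, x2=0, x3=0, x4=0, x5=1): G1=0, G2=1, G3=0, G4=0, G5=1, G6=1, G7=1, G8=1, G9=0, G10=0, G11=1, giving Y1=1, Y2=1. Observed Y1=0, Y2=1.
Test 1: faults giving observed Y1=0, Y2=1 are {G5 stuck-at-0, G8 stuck-at-0}.
Test 2 (x1=1, x2=0, x3=0, x4=1, x5=0): fault-free G1=0, G2=0, G3=1, G4=0, G5=1, G6=1, G7=1, G8=1, G9=0, G10=0, G11=1 → Y1=1, Y2=1; observed Y1=1, Y2=1. Eliminates G8 stuck-at-0.
Only G5 stuck-at-0 is consistent with every test.

G5 stuck-at-0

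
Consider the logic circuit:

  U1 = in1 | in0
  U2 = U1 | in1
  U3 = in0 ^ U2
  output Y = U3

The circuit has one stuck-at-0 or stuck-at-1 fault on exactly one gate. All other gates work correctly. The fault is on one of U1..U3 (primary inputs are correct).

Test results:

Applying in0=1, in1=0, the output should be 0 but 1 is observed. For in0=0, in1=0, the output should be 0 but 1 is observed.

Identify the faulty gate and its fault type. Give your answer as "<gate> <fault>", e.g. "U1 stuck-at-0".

U3 stuck-at-1

Fault-free values for test 1 (in0=1, in1=0): U1=1, U2=1, U3=0, giving Y=0. Observed 1.
Test 1: faults giving observed 1 are {U1 stuck-at-0, U2 stuck-at-0, U3 stuck-at-1}.
Test 2 (in0=0, in1=0): fault-free U1=0, U2=0, U3=0 → 0; observed 1. Eliminates U1 stuck-at-0, U2 stuck-at-0.
Only U3 stuck-at-1 is consistent with every test.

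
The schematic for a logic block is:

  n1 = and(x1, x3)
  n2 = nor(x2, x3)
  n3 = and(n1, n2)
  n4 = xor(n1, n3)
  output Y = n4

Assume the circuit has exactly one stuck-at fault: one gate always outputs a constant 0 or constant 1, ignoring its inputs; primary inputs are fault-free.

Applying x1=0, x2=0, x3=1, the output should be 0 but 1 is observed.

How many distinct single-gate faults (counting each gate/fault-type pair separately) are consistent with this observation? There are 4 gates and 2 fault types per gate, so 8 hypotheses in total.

Fault-free: n1=0, n2=0, n3=0, n4=0 → 0. Observed 1.
  n1 stuck-at-0: output 0 ✗
  n1 stuck-at-1: output 1 ✓
  n2 stuck-at-0: output 0 ✗
  n2 stuck-at-1: output 0 ✗
  n3 stuck-at-0: output 0 ✗
  n3 stuck-at-1: output 1 ✓
  n4 stuck-at-0: output 0 ✗
  n4 stuck-at-1: output 1 ✓
Consistent faults: {n1 stuck-at-1, n3 stuck-at-1, n4 stuck-at-1} — 3 in all.

3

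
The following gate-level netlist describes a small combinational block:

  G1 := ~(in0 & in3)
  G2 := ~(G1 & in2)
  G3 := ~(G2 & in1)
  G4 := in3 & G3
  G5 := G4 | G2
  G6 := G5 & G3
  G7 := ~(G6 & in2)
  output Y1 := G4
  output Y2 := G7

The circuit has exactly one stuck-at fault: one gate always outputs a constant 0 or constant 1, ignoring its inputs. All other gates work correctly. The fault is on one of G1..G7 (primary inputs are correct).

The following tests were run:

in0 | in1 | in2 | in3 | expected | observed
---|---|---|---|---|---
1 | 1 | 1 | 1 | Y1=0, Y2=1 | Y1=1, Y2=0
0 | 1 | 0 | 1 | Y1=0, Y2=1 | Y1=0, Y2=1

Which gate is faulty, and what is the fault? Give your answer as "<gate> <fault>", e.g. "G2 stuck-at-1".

G1 stuck-at-1

Fault-free values for test 1 (in0=1, in1=1, in2=1, in3=1): G1=0, G2=1, G3=0, G4=0, G5=1, G6=0, G7=1, giving Y1=0, Y2=1. Observed Y1=1, Y2=0.
Test 1: faults giving observed Y1=1, Y2=0 are {G1 stuck-at-1, G2 stuck-at-0, G3 stuck-at-1}.
Test 2 (in0=0, in1=1, in2=0, in3=1): fault-free G1=1, G2=1, G3=0, G4=0, G5=1, G6=0, G7=1 → Y1=0, Y2=1; observed Y1=0, Y2=1. Eliminates G2 stuck-at-0, G3 stuck-at-1.
Only G1 stuck-at-1 is consistent with every test.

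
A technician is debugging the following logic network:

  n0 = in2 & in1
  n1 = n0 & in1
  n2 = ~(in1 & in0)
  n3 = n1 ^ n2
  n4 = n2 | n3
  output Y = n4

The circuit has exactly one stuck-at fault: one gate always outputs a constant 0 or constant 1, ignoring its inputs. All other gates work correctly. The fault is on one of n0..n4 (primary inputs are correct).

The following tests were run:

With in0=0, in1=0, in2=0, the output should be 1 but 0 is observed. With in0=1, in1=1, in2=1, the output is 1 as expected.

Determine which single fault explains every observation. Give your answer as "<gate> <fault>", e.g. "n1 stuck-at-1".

n2 stuck-at-0

Fault-free values for test 1 (in0=0, in1=0, in2=0): n0=0, n1=0, n2=1, n3=1, n4=1, giving Y=1. Observed 0.
Test 1: faults giving observed 0 are {n2 stuck-at-0, n4 stuck-at-0}.
Test 2 (in0=1, in1=1, in2=1): fault-free n0=1, n1=1, n2=0, n3=1, n4=1 → 1; observed 1. Eliminates n4 stuck-at-0.
Only n2 stuck-at-0 is consistent with every test.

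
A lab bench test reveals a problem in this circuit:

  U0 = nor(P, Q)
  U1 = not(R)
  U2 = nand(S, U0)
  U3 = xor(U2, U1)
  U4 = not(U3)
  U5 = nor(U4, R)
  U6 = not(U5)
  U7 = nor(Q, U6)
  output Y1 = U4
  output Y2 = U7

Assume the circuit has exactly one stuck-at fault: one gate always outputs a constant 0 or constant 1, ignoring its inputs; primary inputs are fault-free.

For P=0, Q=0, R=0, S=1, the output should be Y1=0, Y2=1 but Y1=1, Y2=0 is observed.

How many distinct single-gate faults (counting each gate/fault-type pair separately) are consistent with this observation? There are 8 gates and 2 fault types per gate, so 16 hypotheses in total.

5

Fault-free: U0=1, U1=1, U2=0, U3=1, U4=0, U5=1, U6=0, U7=1 → Y1=0, Y2=1. Observed Y1=1, Y2=0.
  U0: stuck-at-0 ✓; others ✗
  U1: stuck-at-0 ✓; others ✗
  U2: stuck-at-1 ✓; others ✗
  U3: stuck-at-0 ✓; others ✗
  U4: stuck-at-1 ✓; others ✗
  U5: none of the 2 fault types match ✗
  U6: none of the 2 fault types match ✗
  U7: none of the 2 fault types match ✗
Consistent faults: {U0 stuck-at-0, U1 stuck-at-0, U2 stuck-at-1, U3 stuck-at-0, U4 stuck-at-1} — 5 in all.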